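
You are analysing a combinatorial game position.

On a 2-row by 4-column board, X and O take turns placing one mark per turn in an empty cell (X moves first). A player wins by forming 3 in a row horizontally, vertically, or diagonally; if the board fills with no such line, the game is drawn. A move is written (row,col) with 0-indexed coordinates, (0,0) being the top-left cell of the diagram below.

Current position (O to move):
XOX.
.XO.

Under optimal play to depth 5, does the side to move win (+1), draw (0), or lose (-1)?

value(XOX./.XO., O) = 0

ply 1, O at XOX./.XO. | (0,3)=+0→XOXO/.XO.*; (1,0)=+0→XOX./OXO.; (1,3)=+0→XOX./.XOO
ply 2, X at XOXO/.XO. | (1,0)=+0→XOXO/XXO.*; (1,3)=+0→XOXO/.XOX
ply 3, O at XOXO/XXO. | (1,3)=+0→XOXO/XXOO*
ply 4: XOXO/XXOO is terminal +0 (X); from XOX./.XO. depth 5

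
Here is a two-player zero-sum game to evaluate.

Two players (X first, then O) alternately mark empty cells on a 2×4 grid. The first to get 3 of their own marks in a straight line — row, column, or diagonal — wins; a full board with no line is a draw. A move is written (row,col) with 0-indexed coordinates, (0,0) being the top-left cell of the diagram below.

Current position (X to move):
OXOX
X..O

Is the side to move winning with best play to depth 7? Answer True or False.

X winning at [OXOX/X..O]: False

[OXOX/X..O] X move#1: (1,1):+0/OXOX/XX.O*, (1,2):+0/OXOX/X.XO
[OXOX/XX.O] O move#2: (1,2):+0/OXOX/XXOO*
[OXOX/XXOO] end (terminal +0, X#3); searched OXOX/X..O to 7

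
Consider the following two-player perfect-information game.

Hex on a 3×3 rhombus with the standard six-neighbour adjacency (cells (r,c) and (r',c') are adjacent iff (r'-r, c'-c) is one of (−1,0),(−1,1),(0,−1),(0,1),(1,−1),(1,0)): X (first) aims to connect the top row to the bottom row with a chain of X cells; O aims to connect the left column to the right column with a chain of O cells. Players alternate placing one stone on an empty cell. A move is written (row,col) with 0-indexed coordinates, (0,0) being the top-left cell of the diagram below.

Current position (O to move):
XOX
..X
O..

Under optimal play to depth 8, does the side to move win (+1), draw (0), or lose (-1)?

value(XOX/..X/O.., O) = -1

[XOX/..X/O..] O move#1: (1,0):-1/XOX/O.X/O..*, (1,1):-1/XOX/.OX/O.., (2,1):-1/XOX/..X/OO., (2,2):-1/XOX/..X/O.O
[XOX/O.X/O..] X move#2: (1,1):+1/XOX/OXX/O..*, (2,1):+1/XOX/O.X/OX., (2,2):+1/XOX/O.X/O.X
[XOX/OXX/O..] O move#3: (2,1):-1/XOX/OXX/OO.*, (2,2):-1/XOX/OXX/O.O
[XOX/OXX/OO.] X move#4: (2,2):+1/XOX/OXX/OOX*
[XOX/OXX/OOX] end (terminal -1, O#5); searched XOX/..X/O.. to 8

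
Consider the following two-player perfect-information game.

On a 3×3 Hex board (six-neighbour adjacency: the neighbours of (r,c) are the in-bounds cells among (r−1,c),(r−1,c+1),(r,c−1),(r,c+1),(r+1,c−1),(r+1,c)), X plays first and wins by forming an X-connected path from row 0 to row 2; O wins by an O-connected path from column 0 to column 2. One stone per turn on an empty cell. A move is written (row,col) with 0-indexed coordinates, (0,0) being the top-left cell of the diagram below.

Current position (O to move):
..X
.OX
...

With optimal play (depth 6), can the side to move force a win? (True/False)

[..X/.OX/...] O move#1: (0,0):-1/O.X/.OX/...*, (0,1):-1/.OX/.OX/..., (1,0):-1/..X/OOX/..., (2,0):-1/..X/.OX/O.., (2,1):-1/..X/.OX/.O., (2,2):-1/..X/.OX/..O
[O.X/.OX/...] X move#2: (0,1):+1/OXX/.OX/...*, (1,0):+1/O.X/XOX/..., (2,0):+1/O.X/.OX/X.., (2,1):+1/O.X/.OX/.X., (2,2):+1/O.X/.OX/..X
[OXX/.OX/...] O move#3: (1,0):-1/OXX/OOX/...*, (2,0):-1/OXX/.OX/O.., (2,1):-1/OXX/.OX/.O., (2,2):-1/OXX/.OX/..O
[OXX/OOX/...] X move#4: (2,0):+1/OXX/OOX/X..*, (2,1):+1/OXX/OOX/.X., (2,2):+1/OXX/OOX/..X
[OXX/OOX/X..] O move#5: (2,1):-1/OXX/OOX/XO.*, (2,2):-1/OXX/OOX/X.O
[OXX/OOX/XO.] X move#6: (2,2):+1/OXX/OOX/XOX*
[OXX/OOX/XOX] end (terminal -1, O#7); searched ..X/.OX/... to 6

O winning at [..X/.OX/...]: False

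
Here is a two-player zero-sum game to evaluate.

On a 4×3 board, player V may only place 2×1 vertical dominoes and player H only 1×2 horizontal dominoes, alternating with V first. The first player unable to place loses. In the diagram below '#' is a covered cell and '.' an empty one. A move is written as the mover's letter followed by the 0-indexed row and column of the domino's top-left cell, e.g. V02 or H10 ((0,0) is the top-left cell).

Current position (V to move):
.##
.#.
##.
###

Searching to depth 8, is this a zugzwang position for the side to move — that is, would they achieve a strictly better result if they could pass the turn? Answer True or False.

p1 V@[.##/.#./##./###]: V00[###/##./##./###]+1* V12[.##/.##/###/###]+1
p2 H@[###/##./##./###] terminal -1; root [.##/.#./##./###] d8
suppose V passes — search the same position with H to move:
pass> p1 H@[.##/.#./##./###] terminal -1; root [.##/.#./##./###] d8
for V: play +1, pass +1

zugzwang(.##/.#./##./###, V) = False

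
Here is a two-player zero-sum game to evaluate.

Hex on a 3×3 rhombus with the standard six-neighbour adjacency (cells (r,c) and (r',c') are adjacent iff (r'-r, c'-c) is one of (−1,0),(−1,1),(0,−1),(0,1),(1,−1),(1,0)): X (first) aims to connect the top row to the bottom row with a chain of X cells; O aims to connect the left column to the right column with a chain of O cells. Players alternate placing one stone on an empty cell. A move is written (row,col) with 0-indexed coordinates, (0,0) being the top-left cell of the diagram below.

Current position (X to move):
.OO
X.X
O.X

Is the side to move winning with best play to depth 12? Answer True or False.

X winning at [.OO/X.X/O.X]: False

ply 1, X at .OO/X.X/O.X | (0,0)=-1→XOO/X.X/O.X*; (1,1)=-1→.OO/XXX/O.X; (2,1)=-1→.OO/X.X/OXX
ply 2, O at XOO/X.X/O.X | (1,1)=+1→XOO/XOX/O.X*; (2,1)=-1→XOO/X.X/OOX
ply 3: XOO/XOX/O.X is terminal -1 (X); from .OO/X.X/O.X depth 12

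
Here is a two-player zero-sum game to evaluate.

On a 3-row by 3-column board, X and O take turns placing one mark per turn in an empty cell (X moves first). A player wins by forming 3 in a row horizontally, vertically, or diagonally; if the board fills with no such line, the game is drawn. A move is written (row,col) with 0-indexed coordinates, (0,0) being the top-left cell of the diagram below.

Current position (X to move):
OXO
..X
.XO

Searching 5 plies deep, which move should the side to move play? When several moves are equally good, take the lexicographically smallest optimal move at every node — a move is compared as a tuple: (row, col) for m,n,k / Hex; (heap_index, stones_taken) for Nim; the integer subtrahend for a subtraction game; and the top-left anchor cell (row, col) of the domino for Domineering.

[OXO/..X/.XO] X move#1: (1,0):-1/OXO/X.X/.XO, (1,1):+1/OXO/.XX/.XO*, (2,0):-1/OXO/..X/XXO
[OXO/.XX/.XO] end (terminal -1, O#2); searched OXO/..X/.XO to 5

X's best at [OXO/..X/.XO]: (1,1)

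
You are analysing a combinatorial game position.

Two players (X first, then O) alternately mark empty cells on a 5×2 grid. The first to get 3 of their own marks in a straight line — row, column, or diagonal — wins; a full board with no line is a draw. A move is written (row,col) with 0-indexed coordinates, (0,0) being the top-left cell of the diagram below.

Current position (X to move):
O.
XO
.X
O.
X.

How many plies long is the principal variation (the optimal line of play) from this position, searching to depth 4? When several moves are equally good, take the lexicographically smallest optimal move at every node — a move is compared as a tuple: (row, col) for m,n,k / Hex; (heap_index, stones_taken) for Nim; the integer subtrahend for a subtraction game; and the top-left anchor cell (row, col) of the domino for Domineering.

[O./XO/.X/O./X.] X move#1: (0,1):+0/OX/XO/.X/O./X.*, (2,0):+0/O./XO/XX/O./X., (3,1):+0/O./XO/.X/OX/X., (4,1):+0/O./XO/.X/O./XX
[OX/XO/.X/O./X.] O move#2: (2,0):+0/OX/XO/OX/O./X.*, (3,1):+0/OX/XO/.X/OO/X., (4,1):+0/OX/XO/.X/O./XO
[OX/XO/OX/O./X.] X move#3: (3,1):+0/OX/XO/OX/OX/X.*, (4,1):+0/OX/XO/OX/O./XX
[OX/XO/OX/OX/X.] O move#4: (4,1):+0/OX/XO/OX/OX/XO*
[OX/XO/OX/OX/XO] end (terminal +0, X#5); searched O./XO/.X/O./X. to 4

PV length from [O./XO/.X/O./X.]: 4 plies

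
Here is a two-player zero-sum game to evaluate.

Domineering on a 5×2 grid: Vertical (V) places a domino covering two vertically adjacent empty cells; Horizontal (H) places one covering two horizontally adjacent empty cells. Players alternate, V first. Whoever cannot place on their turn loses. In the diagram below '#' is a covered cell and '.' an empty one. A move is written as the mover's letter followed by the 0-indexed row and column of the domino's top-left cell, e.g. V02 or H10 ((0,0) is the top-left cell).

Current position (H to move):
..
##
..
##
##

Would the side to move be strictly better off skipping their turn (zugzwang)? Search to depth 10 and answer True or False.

p1 H@[../##/../##/##]: H00[##/##/../##/##]+1* H20[../##/##/##/##]+1
p2 V@[##/##/../##/##] terminal -1; root [../##/../##/##] d10
if H skipped the turn, V would face:
~ p1 V@[../##/../##/##] terminal -1; root [../##/../##/##] d10
compare (H): move=+1 vs pass=+1

zugzwang(../##/../##/##, H) = False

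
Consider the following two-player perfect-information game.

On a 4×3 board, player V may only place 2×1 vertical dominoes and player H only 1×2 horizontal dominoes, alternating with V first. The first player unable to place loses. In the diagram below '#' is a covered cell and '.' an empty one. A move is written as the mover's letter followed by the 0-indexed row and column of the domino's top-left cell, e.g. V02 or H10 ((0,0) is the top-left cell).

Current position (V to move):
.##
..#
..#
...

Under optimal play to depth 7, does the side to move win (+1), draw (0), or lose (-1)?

[.##/..#/..#/...] V move#1: V00:-1/###/#.#/..#/..., V10:+1/.##/#.#/#.#/...*, V11:+1/.##/.##/.##/..., V20:+1/.##/..#/#.#/#.., V21:+1/.##/..#/.##/.#.
[.##/#.#/#.#/...] H move#2: H30:-1/.##/#.#/#.#/##.*, H31:-1/.##/#.#/#.#/.##
[.##/#.#/#.#/##.] V move#3: V11:+1/.##/###/###/##.*
[.##/###/###/##.] end (terminal -1, H#4); searched .##/..#/..#/... to 7

value(.##/..#/..#/..., V) = +1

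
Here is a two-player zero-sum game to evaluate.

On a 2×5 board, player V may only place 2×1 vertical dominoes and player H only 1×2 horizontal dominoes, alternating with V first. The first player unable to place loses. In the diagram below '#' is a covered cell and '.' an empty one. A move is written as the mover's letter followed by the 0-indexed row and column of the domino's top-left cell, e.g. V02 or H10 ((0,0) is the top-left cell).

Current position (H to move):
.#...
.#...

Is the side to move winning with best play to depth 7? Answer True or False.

H winning at [.#.../.#...]: False

p1 H@[.#.../.#...]: H02[.###./.#...]-1* H03[.#.##/.#...]-1 H12[.#.../.###.]-1 H13[.#.../.#.##]-1
p2 V@[.###./.#...]: V00[####./##...]-1 V04[.####/.#..#]+1*
p3 H@[.####/.#..#]: H12[.####/.####]-1*
p4 V@[.####/.####]: V00[#####/#####]+1*
p5 H@[#####/#####] terminal -1; root [.#.../.#...] d7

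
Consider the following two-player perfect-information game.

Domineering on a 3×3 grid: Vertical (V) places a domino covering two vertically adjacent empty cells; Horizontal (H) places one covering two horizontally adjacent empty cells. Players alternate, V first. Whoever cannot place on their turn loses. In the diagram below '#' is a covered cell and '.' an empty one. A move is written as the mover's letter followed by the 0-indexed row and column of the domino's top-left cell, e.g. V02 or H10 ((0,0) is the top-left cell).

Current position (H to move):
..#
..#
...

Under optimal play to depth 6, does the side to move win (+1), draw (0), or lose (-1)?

p1 H@[..#/..#/...]: H00[###/..#/...]-1 H10[..#/###/...]+1* H20[..#/..#/##.]-1 H21[..#/..#/.##]-1
p2 V@[..#/###/...] terminal -1; root [..#/..#/...] d6

value(..#/..#/..., H) = +1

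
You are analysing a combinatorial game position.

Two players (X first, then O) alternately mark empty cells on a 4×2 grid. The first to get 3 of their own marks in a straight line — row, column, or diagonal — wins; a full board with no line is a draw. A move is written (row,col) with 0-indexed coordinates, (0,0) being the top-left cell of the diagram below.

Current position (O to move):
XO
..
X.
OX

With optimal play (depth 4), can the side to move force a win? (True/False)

O winning at [XO/../X./OX]: False

p1 O@[XO/../X./OX]: (1,0)[XO/O./X./OX]+0* (1,1)[XO/.O/X./OX]-1 (2,1)[XO/../XO/OX]-1
p2 X@[XO/O./X./OX]: (1,1)[XO/OX/X./OX]+0* (2,1)[XO/O./XX/OX]+0
p3 O@[XO/OX/X./OX]: (2,1)[XO/OX/XO/OX]+0*
p4 X@[XO/OX/XO/OX] terminal +0; root [XO/../X./OX] d4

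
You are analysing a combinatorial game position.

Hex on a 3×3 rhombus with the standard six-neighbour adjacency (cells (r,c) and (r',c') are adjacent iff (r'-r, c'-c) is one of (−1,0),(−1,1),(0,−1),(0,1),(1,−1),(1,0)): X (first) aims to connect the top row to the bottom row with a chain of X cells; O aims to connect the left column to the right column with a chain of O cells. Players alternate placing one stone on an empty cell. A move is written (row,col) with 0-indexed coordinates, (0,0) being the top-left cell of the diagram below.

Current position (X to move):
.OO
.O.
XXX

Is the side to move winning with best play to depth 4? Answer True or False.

X winning at [.OO/.O./XXX]: False

ply 1, X at .OO/.O./XXX | (0,0)=-1→XOO/.O./XXX*; (1,0)=-1→.OO/XO./XXX; (1,2)=-1→.OO/.OX/XXX
ply 2, O at XOO/.O./XXX | (1,0)=+1→XOO/OO./XXX*; (1,2)=-1→XOO/.OO/XXX
ply 3: XOO/OO./XXX is terminal -1 (X); from .OO/.O./XXX depth 4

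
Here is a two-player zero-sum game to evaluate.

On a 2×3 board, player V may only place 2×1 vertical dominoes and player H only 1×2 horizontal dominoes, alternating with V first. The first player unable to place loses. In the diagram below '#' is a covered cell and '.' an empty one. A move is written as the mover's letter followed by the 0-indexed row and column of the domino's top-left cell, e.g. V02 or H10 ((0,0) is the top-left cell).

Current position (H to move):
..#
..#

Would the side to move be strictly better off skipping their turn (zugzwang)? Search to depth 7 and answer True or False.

ply 1, H at ..#/..# | H00=+1→###/..#*; H10=+1→..#/###
ply 2: ###/..# is terminal -1 (V); from ..#/..# depth 7
suppose H passes — search the same position with V to move:
pass> ply 1, V at ..#/..# | V00=+1→#.#/#.#*; V01=+1→.##/.##
pass> ply 2: #.#/#.# is terminal -1 (H); from ..#/..# depth 7
for H: play +1, pass -1

zugzwang(..#/..#, H) = False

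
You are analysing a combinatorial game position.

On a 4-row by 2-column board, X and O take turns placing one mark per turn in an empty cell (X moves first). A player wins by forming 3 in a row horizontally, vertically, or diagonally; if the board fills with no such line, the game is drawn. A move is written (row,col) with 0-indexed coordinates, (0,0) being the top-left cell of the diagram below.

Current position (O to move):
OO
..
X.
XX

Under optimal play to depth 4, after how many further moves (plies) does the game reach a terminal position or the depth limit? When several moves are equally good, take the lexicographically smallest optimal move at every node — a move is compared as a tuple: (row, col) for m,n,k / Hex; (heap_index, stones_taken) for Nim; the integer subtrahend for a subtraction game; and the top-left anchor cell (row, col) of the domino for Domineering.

[OO/../X./XX] O move#1: (1,0):+0/OO/O./X./XX*, (1,1):-1/OO/.O/X./XX, (2,1):-1/OO/../XO/XX
[OO/O./X./XX] X move#2: (1,1):+0/OO/OX/X./XX*, (2,1):+0/OO/O./XX/XX
[OO/OX/X./XX] O move#3: (2,1):+0/OO/OX/XO/XX*
[OO/OX/XO/XX] end (terminal +0, X#4); searched OO/../X./XX to 4

PV length from [OO/../X./XX]: 3 plies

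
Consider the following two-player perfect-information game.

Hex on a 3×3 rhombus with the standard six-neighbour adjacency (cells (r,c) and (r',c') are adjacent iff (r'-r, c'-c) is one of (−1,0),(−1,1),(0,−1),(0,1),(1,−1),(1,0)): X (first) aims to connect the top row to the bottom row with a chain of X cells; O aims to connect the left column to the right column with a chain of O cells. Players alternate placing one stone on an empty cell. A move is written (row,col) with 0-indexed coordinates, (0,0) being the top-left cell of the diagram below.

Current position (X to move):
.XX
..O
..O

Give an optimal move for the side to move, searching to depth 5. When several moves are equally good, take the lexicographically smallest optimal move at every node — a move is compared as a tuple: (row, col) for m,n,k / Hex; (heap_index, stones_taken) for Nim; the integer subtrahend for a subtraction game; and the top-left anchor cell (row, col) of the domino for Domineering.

X's best at [.XX/..O/..O]: (1,1)

[.XX/..O/..O] X move#1: (0,0):-1/XXX/..O/..O, (1,0):-1/.XX/X.O/..O, (1,1):+1/.XX/.XO/..O*, (2,0):+1/.XX/..O/X.O, (2,1):-1/.XX/..O/.XO
[.XX/.XO/..O] O move#2: (0,0):-1/OXX/.XO/..O*, (1,0):-1/.XX/OXO/..O, (2,0):-1/.XX/.XO/O.O, (2,1):-1/.XX/.XO/.OO
[OXX/.XO/..O] X move#3: (1,0):+1/OXX/XXO/..O*, (2,0):+1/OXX/.XO/X.O, (2,1):+1/OXX/.XO/.XO
[OXX/XXO/..O] O move#4: (2,0):-1/OXX/XXO/O.O*, (2,1):-1/OXX/XXO/.OO
[OXX/XXO/O.O] X move#5: (2,1):+1/OXX/XXO/OXO*
[OXX/XXO/OXO] end (terminal -1, O#6); searched .XX/..O/..O to 5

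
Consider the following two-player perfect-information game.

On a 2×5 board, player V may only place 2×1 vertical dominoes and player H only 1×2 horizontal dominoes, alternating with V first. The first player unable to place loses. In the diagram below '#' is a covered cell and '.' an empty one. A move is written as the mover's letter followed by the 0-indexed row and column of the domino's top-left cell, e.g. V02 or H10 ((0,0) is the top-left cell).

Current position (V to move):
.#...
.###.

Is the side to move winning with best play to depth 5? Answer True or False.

V winning at [.#.../.###.]: True

p1 V@[.#.../.###.]: V00[##.../####.]-1 V04[.#..#/.####]+1*
p2 H@[.#..#/.####]: H02[.####/.####]-1*
p3 V@[.####/.####]: V00[#####/#####]+1*
p4 H@[#####/#####] terminal -1; root [.#.../.###.] d5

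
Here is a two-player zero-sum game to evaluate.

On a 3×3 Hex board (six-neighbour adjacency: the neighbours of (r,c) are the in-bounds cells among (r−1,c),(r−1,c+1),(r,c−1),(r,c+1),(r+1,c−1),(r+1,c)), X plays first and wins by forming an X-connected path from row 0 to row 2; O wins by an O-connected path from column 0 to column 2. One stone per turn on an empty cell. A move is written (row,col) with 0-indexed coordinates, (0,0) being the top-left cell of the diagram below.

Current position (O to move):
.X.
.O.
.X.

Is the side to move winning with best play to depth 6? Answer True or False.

O winning at [.X./.O./.X.]: True

p1 O@[.X./.O./.X.]: (0,0)[OX./.O./.X.]+1* (0,2)[.XO/.O./.X.]+1 (1,0)[.X./OO./.X.]+1 (1,2)[.X./.OO/.X.]+1 (2,0)[.X./.O./OX.]+1 (2,2)[.X./.O./.XO]+1
p2 X@[OX./.O./.X.]: (0,2)[OXX/.O./.X.]-1* (1,0)[OX./XO./.X.]-1 (1,2)[OX./.OX/.X.]-1 (2,0)[OX./.O./XX.]-1 (2,2)[OX./.O./.XX]-1
p3 O@[OXX/.O./.X.]: (1,0)[OXX/OO./.X.]-1 (1,2)[OXX/.OO/.X.]+1* (2,0)[OXX/.O./OX.]-1 (2,2)[OXX/.O./.XO]-1
p4 X@[OXX/.OO/.X.]: (1,0)[OXX/XOO/.X.]-1* (2,0)[OXX/.OO/XX.]-1 (2,2)[OXX/.OO/.XX]-1
p5 O@[OXX/XOO/.X.]: (2,0)[OXX/XOO/OX.]+1* (2,2)[OXX/XOO/.XO]-1
p6 X@[OXX/XOO/OX.] terminal -1; root [.X./.O./.X.] d6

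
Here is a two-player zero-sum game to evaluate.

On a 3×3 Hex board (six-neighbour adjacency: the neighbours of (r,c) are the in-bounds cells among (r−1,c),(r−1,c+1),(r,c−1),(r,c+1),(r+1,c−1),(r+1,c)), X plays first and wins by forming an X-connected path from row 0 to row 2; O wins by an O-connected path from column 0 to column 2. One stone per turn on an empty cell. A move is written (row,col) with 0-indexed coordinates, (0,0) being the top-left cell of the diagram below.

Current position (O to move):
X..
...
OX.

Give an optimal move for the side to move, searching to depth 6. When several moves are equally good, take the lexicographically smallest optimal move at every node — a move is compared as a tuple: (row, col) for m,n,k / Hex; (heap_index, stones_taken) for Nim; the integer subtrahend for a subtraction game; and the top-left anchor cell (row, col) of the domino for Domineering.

[X../.../OX.] O move#1: (0,1):-1/XO./.../OX., (0,2):-1/X.O/.../OX., (1,0):-1/X../O../OX., (1,1):+1/X../.O./OX.*, (1,2):-1/X../..O/OX., (2,2):-1/X../.../OXO
[X../.O./OX.] X move#2: (0,1):-1/XX./.O./OX.*, (0,2):-1/X.X/.O./OX., (1,0):-1/X../XO./OX., (1,2):-1/X../.OX/OX., (2,2):-1/X../.O./OXX
[XX./.O./OX.] O move#3: (0,2):+1/XXO/.O./OX.*, (1,0):+1/XX./OO./OX., (1,2):+1/XX./.OO/OX., (2,2):+1/XX./.O./OXO
[XXO/.O./OX.] end (terminal -1, X#4); searched X../.../OX. to 6

O's best at [X../.../OX.]: (1,1)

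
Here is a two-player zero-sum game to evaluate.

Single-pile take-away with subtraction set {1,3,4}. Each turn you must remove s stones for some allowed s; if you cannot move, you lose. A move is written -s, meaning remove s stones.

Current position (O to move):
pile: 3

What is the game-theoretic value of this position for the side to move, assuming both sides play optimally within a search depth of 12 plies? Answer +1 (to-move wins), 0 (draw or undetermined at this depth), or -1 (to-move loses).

ply 1, O at 3 | -1=+1→2*; -3=+1→0
ply 2, X at 2 | -1=-1→1*
ply 3, O at 1 | -1=+1→0*
ply 4: 0 is terminal -1 (X); from 3 depth 12

value(3, O) = +1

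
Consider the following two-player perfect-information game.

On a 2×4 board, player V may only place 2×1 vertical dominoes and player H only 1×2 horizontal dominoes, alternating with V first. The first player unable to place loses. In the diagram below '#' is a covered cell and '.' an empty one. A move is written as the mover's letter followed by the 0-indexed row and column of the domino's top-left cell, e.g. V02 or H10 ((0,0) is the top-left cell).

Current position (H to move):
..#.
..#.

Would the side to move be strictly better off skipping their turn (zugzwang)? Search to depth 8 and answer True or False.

[..#./..#.] H move#1: H00:+1/###./..#.*, H10:+1/..#./###.
[###./..#.] V move#2: V03:-1/####/..##*
[####/..##] H move#3: H10:+1/####/####*
[####/####] end (terminal -1, V#4); searched ..#./..#. to 8
suppose H passes — search the same position with V to move:
pass> [..#./..#.] V move#1: V00:+1/#.#./#.#.*, V01:+1/.##./.##., V03:-1/..##/..##
pass> [#.#./#.#.] end (terminal -1, H#2); searched ..#./..#. to 8
for H: play +1, pass -1

zugzwang(..#./..#., H) = False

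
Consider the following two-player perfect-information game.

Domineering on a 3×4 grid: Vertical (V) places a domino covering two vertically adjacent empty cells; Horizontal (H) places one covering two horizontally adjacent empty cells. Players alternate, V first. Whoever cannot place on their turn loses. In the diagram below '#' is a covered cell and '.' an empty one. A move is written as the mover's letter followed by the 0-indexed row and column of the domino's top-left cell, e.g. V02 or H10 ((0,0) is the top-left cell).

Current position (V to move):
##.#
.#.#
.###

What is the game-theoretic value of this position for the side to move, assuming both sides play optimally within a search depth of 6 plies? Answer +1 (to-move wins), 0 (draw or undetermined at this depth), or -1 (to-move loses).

[##.#/.#.#/.###] V move#1: V02:+1/####/.###/.###*, V10:+1/##.#/##.#/####
[####/.###/.###] end (terminal -1, H#2); searched ##.#/.#.#/.### to 6

value(##.#/.#.#/.###, V) = +1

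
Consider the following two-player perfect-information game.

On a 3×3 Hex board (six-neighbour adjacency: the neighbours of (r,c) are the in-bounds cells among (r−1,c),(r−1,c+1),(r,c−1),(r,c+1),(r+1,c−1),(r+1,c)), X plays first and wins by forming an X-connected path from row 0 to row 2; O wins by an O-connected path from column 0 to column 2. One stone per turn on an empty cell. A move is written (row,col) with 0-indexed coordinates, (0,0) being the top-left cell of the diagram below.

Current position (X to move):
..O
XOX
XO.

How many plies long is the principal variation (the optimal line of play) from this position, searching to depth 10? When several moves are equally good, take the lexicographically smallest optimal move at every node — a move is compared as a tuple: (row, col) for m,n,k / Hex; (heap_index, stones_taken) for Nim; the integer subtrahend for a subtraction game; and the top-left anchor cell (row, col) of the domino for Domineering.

PV length from [..O/XOX/XO.]: 1 ply

[..O/XOX/XO.] X move#1: (0,0):+1/X.O/XOX/XO.*, (0,1):+1/.XO/XOX/XO., (2,2):+1/..O/XOX/XOX
[X.O/XOX/XO.] end (terminal -1, O#2); searched ..O/XOX/XO. to 10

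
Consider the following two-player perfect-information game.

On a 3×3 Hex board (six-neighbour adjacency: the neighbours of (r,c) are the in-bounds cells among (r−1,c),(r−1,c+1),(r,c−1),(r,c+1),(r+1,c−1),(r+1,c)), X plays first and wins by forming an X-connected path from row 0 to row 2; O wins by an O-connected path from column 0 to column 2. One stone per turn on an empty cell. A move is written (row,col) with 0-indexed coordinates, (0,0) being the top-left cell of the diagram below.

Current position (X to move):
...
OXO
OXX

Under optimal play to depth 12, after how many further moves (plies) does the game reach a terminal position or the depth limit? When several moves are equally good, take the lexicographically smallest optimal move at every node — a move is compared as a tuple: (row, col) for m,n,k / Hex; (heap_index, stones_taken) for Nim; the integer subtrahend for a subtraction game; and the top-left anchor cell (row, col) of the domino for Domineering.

PV length from [.../OXO/OXX]: 3 plies

ply 1, X at .../OXO/OXX | (0,0)=+1→X../OXO/OXX*; (0,1)=+1→.X./OXO/OXX; (0,2)=+1→..X/OXO/OXX
ply 2, O at X../OXO/OXX | (0,1)=-1→XO./OXO/OXX*; (0,2)=-1→X.O/OXO/OXX
ply 3, X at XO./OXO/OXX | (0,2)=+1→XOX/OXO/OXX*
ply 4: XOX/OXO/OXX is terminal -1 (O); from .../OXO/OXX depth 12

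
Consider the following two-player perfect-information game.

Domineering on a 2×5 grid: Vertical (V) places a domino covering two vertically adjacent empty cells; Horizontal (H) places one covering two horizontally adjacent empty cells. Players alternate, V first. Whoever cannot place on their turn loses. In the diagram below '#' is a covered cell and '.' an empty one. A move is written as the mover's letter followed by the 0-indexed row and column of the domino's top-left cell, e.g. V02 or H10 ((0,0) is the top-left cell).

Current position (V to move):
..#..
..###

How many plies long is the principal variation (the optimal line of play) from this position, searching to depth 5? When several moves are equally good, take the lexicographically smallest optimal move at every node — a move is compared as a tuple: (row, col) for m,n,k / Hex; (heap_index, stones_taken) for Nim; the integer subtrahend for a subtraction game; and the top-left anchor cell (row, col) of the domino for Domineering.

[..#../..###] V move#1: V00:+1/#.#../#.###*, V01:+1/.##../.####
[#.#../#.###] H move#2: H03:-1/#.###/#.###*
[#.###/#.###] V move#3: V01:+1/#####/#####*
[#####/#####] end (terminal -1, H#4); searched ..#../..### to 5

PV length from [..#../..###]: 3 plies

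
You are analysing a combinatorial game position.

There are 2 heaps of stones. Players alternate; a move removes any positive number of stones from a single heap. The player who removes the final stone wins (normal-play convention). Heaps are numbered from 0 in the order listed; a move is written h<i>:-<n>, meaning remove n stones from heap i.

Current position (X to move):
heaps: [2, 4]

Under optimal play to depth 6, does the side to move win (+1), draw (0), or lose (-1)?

value((2,4), X) = +1

[(2,4)] X move#1: h0:-1:-1/(1,4), h0:-2:-1/(0,4), h1:-1:-1/(2,3), h1:-2:+1/(2,2)*, h1:-3:-1/(2,1), h1:-4:-1/(2,0)
[(2,2)] O move#2: h0:-1:-1/(1,2)*, h0:-2:-1/(0,2), h1:-1:-1/(2,1), h1:-2:-1/(2,0)
[(1,2)] X move#3: h0:-1:-1/(0,2), h1:-1:+1/(1,1)*, h1:-2:-1/(1,0)
[(1,1)] O move#4: h0:-1:-1/(0,1)*, h1:-1:-1/(1,0)
[(0,1)] X move#5: h1:-1:+1/(0,0)*
[(0,0)] end (terminal -1, O#6); searched (2,4) to 6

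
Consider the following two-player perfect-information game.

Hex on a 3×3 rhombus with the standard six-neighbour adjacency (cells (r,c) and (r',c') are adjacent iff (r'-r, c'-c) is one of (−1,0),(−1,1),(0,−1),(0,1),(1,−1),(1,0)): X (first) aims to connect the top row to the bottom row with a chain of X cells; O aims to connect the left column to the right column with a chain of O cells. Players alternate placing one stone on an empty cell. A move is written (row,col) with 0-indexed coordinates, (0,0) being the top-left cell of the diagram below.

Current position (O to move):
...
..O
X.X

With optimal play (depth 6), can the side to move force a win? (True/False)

O winning at [.../..O/X.X]: True

ply 1, O at .../..O/X.X | (0,0)=-1→O../..O/X.X; (0,1)=+1→.O./..O/X.X*; (0,2)=-1→..O/..O/X.X; (1,0)=-1→.../O.O/X.X; (1,1)=-1→.../.OO/X.X; (2,1)=-1→.../..O/XOX
ply 2, X at .O./..O/X.X | (0,0)=-1→XO./..O/X.X*; (0,2)=-1→.OX/..O/X.X; (1,0)=-1→.O./X.O/X.X; (1,1)=-1→.O./.XO/X.X; (2,1)=-1→.O./..O/XXX
ply 3, O at XO./..O/X.X | (0,2)=-1→XOO/..O/X.X; (1,0)=+1→XO./O.O/X.X*; (1,1)=-1→XO./.OO/X.X; (2,1)=-1→XO./..O/XOX
ply 4, X at XO./O.O/X.X | (0,2)=-1→XOX/O.O/X.X*; (1,1)=-1→XO./OXO/X.X; (2,1)=-1→XO./O.O/XXX
ply 5, O at XOX/O.O/X.X | (1,1)=+1→XOX/OOO/X.X*; (2,1)=-1→XOX/O.O/XOX
ply 6: XOX/OOO/X.X is terminal -1 (X); from .../..O/X.X depth 6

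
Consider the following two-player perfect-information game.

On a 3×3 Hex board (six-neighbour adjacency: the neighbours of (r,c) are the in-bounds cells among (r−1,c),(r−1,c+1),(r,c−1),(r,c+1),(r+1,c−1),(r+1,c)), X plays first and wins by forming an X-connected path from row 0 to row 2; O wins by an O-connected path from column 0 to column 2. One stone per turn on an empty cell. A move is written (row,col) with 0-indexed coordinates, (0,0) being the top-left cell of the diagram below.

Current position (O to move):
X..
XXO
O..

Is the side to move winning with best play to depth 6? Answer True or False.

[X../XXO/O..] O move#1: (0,1):-1/XO./XXO/O.., (0,2):-1/X.O/XXO/O.., (2,1):+1/X../XXO/OO.*, (2,2):-1/X../XXO/O.O
[X../XXO/OO.] end (terminal -1, X#2); searched X../XXO/O.. to 6

O winning at [X../XXO/O..]: True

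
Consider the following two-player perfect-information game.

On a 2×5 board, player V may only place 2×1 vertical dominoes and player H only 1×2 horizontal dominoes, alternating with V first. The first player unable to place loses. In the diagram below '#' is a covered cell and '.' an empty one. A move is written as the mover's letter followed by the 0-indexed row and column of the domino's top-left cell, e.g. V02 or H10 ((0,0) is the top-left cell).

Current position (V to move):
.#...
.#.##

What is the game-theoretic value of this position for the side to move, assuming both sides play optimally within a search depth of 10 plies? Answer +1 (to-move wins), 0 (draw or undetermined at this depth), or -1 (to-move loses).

value(.#.../.#.##, V) = +1

p1 V@[.#.../.#.##]: V00[##.../##.##]-1 V02[.##../.####]+1*
p2 H@[.##../.####]: H03[.####/.####]-1*
p3 V@[.####/.####]: V00[#####/#####]+1*
p4 H@[#####/#####] terminal -1; root [.#.../.#.##] d10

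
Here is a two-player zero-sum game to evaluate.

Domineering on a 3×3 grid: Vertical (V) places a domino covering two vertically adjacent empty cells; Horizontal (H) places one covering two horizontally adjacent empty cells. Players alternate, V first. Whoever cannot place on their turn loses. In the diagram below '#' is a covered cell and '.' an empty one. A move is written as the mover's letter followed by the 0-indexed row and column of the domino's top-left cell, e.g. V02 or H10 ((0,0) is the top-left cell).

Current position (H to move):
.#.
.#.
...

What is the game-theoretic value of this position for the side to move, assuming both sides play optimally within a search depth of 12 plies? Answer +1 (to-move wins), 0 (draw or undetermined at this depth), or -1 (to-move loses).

value(.#./.#./..., H) = -1

p1 H@[.#./.#./...]: H20[.#./.#./##.]-1* H21[.#./.#./.##]-1
p2 V@[.#./.#./##.]: V00[##./##./##.]+1* V02[.##/.##/##.]+1 V12[.#./.##/###]+1
p3 H@[##./##./##.] terminal -1; root [.#./.#./...] d12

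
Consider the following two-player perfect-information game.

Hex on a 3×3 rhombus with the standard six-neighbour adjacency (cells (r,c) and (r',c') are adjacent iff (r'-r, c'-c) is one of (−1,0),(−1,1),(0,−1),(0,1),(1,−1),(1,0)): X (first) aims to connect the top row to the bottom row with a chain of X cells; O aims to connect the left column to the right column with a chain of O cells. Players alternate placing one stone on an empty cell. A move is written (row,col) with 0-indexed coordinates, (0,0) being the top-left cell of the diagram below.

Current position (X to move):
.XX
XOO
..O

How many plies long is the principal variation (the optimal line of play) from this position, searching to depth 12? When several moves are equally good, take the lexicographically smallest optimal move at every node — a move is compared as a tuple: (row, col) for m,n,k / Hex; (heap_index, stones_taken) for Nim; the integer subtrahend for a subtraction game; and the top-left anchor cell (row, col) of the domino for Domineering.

p1 X@[.XX/XOO/..O]: (0,0)[XXX/XOO/..O]-1 (2,0)[.XX/XOO/X.O]+1* (2,1)[.XX/XOO/.XO]-1
p2 O@[.XX/XOO/X.O] terminal -1; root [.XX/XOO/..O] d12

PV length from [.XX/XOO/..O]: 1 ply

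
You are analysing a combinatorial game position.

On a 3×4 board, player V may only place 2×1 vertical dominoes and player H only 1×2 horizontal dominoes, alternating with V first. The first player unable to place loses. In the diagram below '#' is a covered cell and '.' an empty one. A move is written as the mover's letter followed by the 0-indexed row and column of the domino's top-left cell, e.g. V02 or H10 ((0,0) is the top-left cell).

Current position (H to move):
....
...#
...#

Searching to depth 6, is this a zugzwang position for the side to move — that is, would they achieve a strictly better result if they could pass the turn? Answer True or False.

[..../...#/...#] H move#1: H00:-1/##../...#/...#, H01:-1/.##./...#/...#, H02:-1/..##/...#/...#, H10:+1/..../##.#/...#*, H11:+1/..../.###/...#, H20:-1/..../...#/##.#, H21:-1/..../...#/.###
[..../##.#/...#] V move#2: V02:-1/..#./####/...#*, V12:-1/..../####/..##
[..#./####/...#] H move#3: H00:+1/###./####/...#*, H20:+1/..#./####/##.#, H21:+1/..#./####/.###
[###./####/...#] end (terminal -1, V#4); searched ..../...#/...# to 6
if H skipped the turn, V would face:
~ [..../...#/...#] V move#1: V00:-1/#.../#..#/...#, V01:+1/.#../.#.#/...#*, V02:-1/..#./..##/...#, V10:-1/..../#..#/#..#, V11:+1/..../.#.#/.#.#, V12:-1/..../..##/..##
~ [.#../.#.#/...#] H move#2: H02:-1/.###/.#.#/...#*, H20:-1/.#../.#.#/##.#, H21:-1/.#../.#.#/.###
~ [.###/.#.#/...#] V move#3: V00:-1/####/##.#/...#, V10:-1/.###/##.#/#..#, V12:+1/.###/.###/..##*
~ [.###/.###/..##] H move#4: H20:-1/.###/.###/####*
~ [.###/.###/####] V move#5: V00:+1/####/####/####*
~ [####/####/####] end (terminal -1, H#6); searched ..../...#/...# to 6
compare (H): move=+1 vs pass=-1

zugzwang(..../...#/...#, H) = False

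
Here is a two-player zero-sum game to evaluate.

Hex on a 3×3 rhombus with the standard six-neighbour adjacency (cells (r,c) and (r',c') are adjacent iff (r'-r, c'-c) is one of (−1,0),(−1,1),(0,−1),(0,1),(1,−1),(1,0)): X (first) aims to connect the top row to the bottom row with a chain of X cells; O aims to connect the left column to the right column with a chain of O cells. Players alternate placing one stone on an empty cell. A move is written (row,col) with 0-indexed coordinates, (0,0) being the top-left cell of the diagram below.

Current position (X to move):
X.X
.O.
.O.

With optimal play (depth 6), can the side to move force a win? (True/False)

X winning at [X.X/.O./.O.]: False

p1 X@[X.X/.O./.O.]: (0,1)[XXX/.O./.O.]-1* (1,0)[X.X/XO./.O.]-1 (1,2)[X.X/.OX/.O.]-1 (2,0)[X.X/.O./XO.]-1 (2,2)[X.X/.O./.OX]-1
p2 O@[XXX/.O./.O.]: (1,0)[XXX/OO./.O.]+1* (1,2)[XXX/.OO/.O.]+1 (2,0)[XXX/.O./OO.]+1 (2,2)[XXX/.O./.OO]+1
p3 X@[XXX/OO./.O.]: (1,2)[XXX/OOX/.O.]-1* (2,0)[XXX/OO./XO.]-1 (2,2)[XXX/OO./.OX]-1
p4 O@[XXX/OOX/.O.]: (2,0)[XXX/OOX/OO.]-1 (2,2)[XXX/OOX/.OO]+1*
p5 X@[XXX/OOX/.OO] terminal -1; root [X.X/.O./.O.] d6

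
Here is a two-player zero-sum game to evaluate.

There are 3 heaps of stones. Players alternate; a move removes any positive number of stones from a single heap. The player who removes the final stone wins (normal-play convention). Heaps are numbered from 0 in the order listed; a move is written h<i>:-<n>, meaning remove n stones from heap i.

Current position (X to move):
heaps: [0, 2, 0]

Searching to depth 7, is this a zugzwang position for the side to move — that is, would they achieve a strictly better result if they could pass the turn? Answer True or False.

zugzwang((0,2,0), X) = False

[(0,2,0)] X move#1: h1:-1:-1/(0,1,0), h1:-2:+1/(0,0,0)*
[(0,0,0)] end (terminal -1, O#2); searched (0,2,0) to 7
suppose X passes — search the same position with O to move:
pass> [(0,2,0)] O move#1: h1:-1:-1/(0,1,0), h1:-2:+1/(0,0,0)*
pass> [(0,0,0)] end (terminal -1, X#2); searched (0,2,0) to 7
for X: play +1, pass -1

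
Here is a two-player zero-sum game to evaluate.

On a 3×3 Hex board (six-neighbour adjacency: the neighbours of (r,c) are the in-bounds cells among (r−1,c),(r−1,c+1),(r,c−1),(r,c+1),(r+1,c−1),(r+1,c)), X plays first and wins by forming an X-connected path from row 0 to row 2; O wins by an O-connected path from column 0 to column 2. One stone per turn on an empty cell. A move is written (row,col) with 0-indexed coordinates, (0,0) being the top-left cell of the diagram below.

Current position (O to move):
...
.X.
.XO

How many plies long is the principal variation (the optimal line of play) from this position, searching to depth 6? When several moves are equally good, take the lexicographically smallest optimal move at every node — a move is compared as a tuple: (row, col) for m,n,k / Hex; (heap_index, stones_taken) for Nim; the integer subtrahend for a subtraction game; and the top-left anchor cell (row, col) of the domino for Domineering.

p1 O@[.../.X./.XO]: (0,0)[O../.X./.XO]-1* (0,1)[.O./.X./.XO]-1 (0,2)[..O/.X./.XO]-1 (1,0)[.../OX./.XO]-1 (1,2)[.../.XO/.XO]-1 (2,0)[.../.X./OXO]-1
p2 X@[O../.X./.XO]: (0,1)[OX./.X./.XO]+1* (0,2)[O.X/.X./.XO]+1 (1,0)[O../XX./.XO]+1 (1,2)[O../.XX/.XO]+1 (2,0)[O../.X./XXO]+1
p3 O@[OX./.X./.XO] terminal -1; root [.../.X./.XO] d6

PV length from [.../.X./.XO]: 2 plies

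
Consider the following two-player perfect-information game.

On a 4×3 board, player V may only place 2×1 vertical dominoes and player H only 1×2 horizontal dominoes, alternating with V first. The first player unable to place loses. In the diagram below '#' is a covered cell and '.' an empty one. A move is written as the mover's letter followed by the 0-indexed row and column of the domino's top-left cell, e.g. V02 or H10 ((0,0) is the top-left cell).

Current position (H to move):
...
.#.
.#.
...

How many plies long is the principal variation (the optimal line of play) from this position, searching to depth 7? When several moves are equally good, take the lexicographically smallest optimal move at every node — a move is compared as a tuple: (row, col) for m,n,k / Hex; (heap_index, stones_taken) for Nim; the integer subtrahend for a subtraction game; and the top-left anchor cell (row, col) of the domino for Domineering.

PV length from [.../.#./.#./...]: 4 plies

p1 H@[.../.#./.#./...]: H00[##./.#./.#./...]-1* H01[.##/.#./.#./...]-1 H30[.../.#./.#./##.]-1 H31[.../.#./.#./.##]-1
p2 V@[##./.#./.#./...]: V02[###/.##/.#./...]+1* V10[##./##./##./...]+1 V12[##./.##/.##/...]+1 V20[##./.#./##./#..]+1 V22[##./.#./.##/..#]+1
p3 H@[###/.##/.#./...]: H30[###/.##/.#./##.]-1* H31[###/.##/.#./.##]-1
p4 V@[###/.##/.#./##.]: V10[###/###/##./##.]+1* V22[###/.##/.##/###]+1
p5 H@[###/###/##./##.] terminal -1; root [.../.#./.#./...] d7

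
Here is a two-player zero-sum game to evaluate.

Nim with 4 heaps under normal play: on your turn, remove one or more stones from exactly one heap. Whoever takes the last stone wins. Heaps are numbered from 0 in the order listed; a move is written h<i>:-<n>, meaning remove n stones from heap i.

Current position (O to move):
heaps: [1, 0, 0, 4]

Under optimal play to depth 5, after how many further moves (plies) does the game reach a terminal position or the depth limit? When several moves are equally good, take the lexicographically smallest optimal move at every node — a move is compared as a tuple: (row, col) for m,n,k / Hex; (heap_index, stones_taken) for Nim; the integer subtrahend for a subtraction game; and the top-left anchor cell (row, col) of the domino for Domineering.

PV length from [(1,0,0,4)]: 3 plies

ply 1, O at (1,0,0,4) | h0:-1=-1→(0,0,0,4); h3:-1=-1→(1,0,0,3); h3:-2=-1→(1,0,0,2); h3:-3=+1→(1,0,0,1)*; h3:-4=-1→(1,0,0,0)
ply 2, X at (1,0,0,1) | h0:-1=-1→(0,0,0,1)*; h3:-1=-1→(1,0,0,0)
ply 3, O at (0,0,0,1) | h3:-1=+1→(0,0,0,0)*
ply 4: (0,0,0,0) is terminal -1 (X); from (1,0,0,4) depth 5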